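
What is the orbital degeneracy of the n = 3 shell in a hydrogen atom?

The n = 3 shell contains n² = 3² = 9 orbitals.

9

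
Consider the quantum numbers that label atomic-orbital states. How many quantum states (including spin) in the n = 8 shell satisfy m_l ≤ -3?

30

Go through l = 0, …, 7 (the values permitted for n = 8).
The (l, m_l) pairs meeting m_l ≤ -3 give: l=3 → 1; l=4 → 2; l=5 → 3; l=6 → 4; l=7 → 5.
Orbitals: 1 + 2 + 3 + 4 + 5 = 15. Each orbital carries two spin states, so 15 × 2 = 30 states.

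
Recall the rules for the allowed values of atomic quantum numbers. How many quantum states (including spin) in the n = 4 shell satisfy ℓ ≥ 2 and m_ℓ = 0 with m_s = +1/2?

2

Go through ℓ = 0, …, 3 (the values permitted for n = 4).
Per ℓ-value: ℓ=2 → 1; ℓ=3 → 1.
Orbitals: 1 + 1 = 2. With m_s fixed to a single value there is one state per orbital, giving 2 states.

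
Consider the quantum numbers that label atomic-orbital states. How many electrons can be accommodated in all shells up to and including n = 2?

10

Total orbitals = 1² + 2² = 5. Doubling for spin gives 10 electrons.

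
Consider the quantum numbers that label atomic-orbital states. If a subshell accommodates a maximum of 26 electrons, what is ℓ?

ℓ = 6

2(2ℓ+1) = 26 ⇒ 2ℓ+1 = 13 ⇒ ℓ = 6.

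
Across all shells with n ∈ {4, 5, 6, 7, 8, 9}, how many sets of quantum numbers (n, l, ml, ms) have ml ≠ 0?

Count contributing orbitals for each principal shell:
n=4 → 12; n=5 → 20; n=6 → 30; n=7 → 42; n=8 → 56; n=9 → 72.
Orbitals: 12 + 20 + 30 + 42 + 56 + 72 = 232. Including both spin states (ms = ±1/2) gives 2 × 232 = 464 states.

464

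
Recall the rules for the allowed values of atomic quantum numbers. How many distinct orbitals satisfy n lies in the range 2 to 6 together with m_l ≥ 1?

35

For each n in the range, tally the orbitals obeying m_l ≥ 1:
n=2 → 1; n=3 → 3; n=4 → 6; n=5 → 10; n=6 → 15.
Total orbitals: 1 + 3 + 6 + 10 + 15 = 35.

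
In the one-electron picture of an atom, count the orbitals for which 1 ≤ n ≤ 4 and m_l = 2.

Treat each shell separately and count matching orbitals:
n=3 → 1; n=4 → 2.
Total orbitals: 1 + 2 = 3.

3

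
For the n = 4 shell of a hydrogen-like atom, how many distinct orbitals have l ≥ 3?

For n = 4, l ranges over 0 … 3.
The (l, m_l) pairs meeting l ≥ 3 give: l=3 → 7.
Total orbitals: 7.

7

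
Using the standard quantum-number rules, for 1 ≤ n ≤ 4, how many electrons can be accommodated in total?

Total orbitals = 1² + 2² + 3² + 4² = 30. Doubling for spin gives 60 electrons.

60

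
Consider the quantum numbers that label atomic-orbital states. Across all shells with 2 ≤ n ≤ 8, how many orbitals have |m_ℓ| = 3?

Count contributing orbitals for each principal shell:
n=4 → 2; n=5 → 4; n=6 → 6; n=7 → 8; n=8 → 10.
Total orbitals: 2 + 4 + 6 + 8 + 10 = 30.

30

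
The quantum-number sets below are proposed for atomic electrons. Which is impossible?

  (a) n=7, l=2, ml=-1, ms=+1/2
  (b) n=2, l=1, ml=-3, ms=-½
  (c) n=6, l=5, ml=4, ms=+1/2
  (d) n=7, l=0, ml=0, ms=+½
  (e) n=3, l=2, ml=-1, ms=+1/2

(b)

(b) has |ml| = 3 > l = 1, violating −l ≤ ml ≤ l.
The remaining sets (a), (c), (d), (e) satisfy all four rules.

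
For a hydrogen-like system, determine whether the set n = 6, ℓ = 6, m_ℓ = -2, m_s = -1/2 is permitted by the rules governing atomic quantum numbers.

The orbital quantum number must satisfy 0 ≤ ℓ ≤ n−1. With n = 6 the allowed ℓ values are 0, 1, 2, 3, 4, 5, so ℓ = 6 is out of range.

No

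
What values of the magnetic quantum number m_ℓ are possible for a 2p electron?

The 2p subshell has ℓ = 1, and m_ℓ takes every integer from −ℓ to +ℓ. With ℓ = 1 that gives the 3 values -1, 0, 1.

-1, 0, 1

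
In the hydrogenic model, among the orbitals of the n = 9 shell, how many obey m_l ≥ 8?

Go through l = 0, …, 8 (the values permitted for n = 9).
Per l-value: l=8 → 1.
Total orbitals: 1.

1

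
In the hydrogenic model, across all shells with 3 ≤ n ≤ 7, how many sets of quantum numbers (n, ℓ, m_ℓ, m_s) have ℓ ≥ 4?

Count contributing orbitals for each principal shell:
n=5 → 9; n=6 → 20; n=7 → 33.
Orbitals: 9 + 20 + 33 = 62. Including both spin states (m_s = ±1/2) gives 2 × 62 = 124 states.

124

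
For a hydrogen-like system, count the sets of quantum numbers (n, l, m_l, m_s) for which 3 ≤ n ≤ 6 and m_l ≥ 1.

68

Per-shell orbital counts meeting the constraint:
n=3 → 3; n=4 → 6; n=5 → 10; n=6 → 15.
Orbitals: 3 + 6 + 10 + 15 = 34. Including both spin states (m_s = ±1/2) gives 2 × 34 = 68 states.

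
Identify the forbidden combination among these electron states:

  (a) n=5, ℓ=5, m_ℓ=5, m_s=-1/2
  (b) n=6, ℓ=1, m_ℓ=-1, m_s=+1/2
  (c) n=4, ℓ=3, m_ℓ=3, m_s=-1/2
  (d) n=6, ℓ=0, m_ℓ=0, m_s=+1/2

(a)

(a) has ℓ = 5 ≥ n = 5, violating 0 ≤ ℓ ≤ n−1.
The remaining sets (b), (c), (d) satisfy all four rules.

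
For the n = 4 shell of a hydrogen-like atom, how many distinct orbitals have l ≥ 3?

The (l, ml) pairs meeting l ≥ 3 give: l=3 → 7.
Total orbitals: 7.

7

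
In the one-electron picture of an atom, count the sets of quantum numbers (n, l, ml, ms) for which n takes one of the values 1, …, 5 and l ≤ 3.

92

Treat each shell separately and count matching orbitals:
n=1 → 1; n=2 → 4; n=3 → 9; n=4 → 16; n=5 → 16.
Orbitals: 1 + 4 + 9 + 16 + 16 = 46. Including both spin states (ms = ±1/2) gives 2 × 46 = 92 states.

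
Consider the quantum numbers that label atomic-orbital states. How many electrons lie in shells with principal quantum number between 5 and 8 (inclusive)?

Shell n has n² orbitals: 5²=25 + 6²=36 + 7²=49 + 8²=64 = 174 orbitals.
Two spin states per orbital: 2 × 174 = 348 electrons.

348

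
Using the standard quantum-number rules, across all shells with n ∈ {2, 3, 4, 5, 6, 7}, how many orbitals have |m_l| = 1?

42

Treat each shell separately and count matching orbitals:
n=2 → 2; n=3 → 4; n=4 → 6; n=5 → 8; n=6 → 10; n=7 → 12.
Total orbitals: 2 + 4 + 6 + 8 + 10 + 12 = 42.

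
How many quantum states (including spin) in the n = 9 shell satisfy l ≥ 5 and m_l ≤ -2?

The n = 9 shell has l = 0 through 8; check each.
Per l-value: l=5 → 4; l=6 → 5; l=7 → 6; l=8 → 7.
Orbitals: 4 + 5 + 6 + 7 = 22. Each orbital carries two spin states, so 22 × 2 = 44 states.

44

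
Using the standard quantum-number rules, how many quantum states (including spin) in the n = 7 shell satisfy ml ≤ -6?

2

The (l, ml) pairs meeting ml ≤ -6 give: l=6 → 1.
Orbitals: 1. Each orbital carries two spin states, so 1 × 2 = 2 states.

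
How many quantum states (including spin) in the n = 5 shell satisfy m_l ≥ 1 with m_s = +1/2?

Per l-value: l=1 → 1; l=2 → 2; l=3 → 3; l=4 → 4.
Orbitals: 1 + 2 + 3 + 4 = 10. With m_s fixed to a single value there is one state per orbital, giving 10 states.

10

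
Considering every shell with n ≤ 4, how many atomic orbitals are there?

Total orbitals = 1² + 2² + 3² + 4² = 30.

30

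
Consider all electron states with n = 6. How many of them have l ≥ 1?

For n = 6, l ranges over 0 … 5.
Contributions: l=1 → 3; l=2 → 5; l=3 → 7; l=4 → 9; l=5 → 11.
Orbitals: 3 + 5 + 7 + 9 + 11 = 35. Each orbital carries two spin states, so 35 × 2 = 70 states.

70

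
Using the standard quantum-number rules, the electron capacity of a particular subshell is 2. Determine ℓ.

ℓ = 0

2(2ℓ+1) = 2 ⇒ 2ℓ+1 = 1 ⇒ ℓ = 0.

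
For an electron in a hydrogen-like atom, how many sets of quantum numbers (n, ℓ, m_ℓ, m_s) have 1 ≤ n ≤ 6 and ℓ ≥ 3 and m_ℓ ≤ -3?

20

Treat each shell separately and count matching orbitals:
n=4 → 1; n=5 → 3; n=6 → 6.
Orbitals: 1 + 3 + 6 = 10. Including both spin states (m_s = ±1/2) gives 2 × 10 = 20 states.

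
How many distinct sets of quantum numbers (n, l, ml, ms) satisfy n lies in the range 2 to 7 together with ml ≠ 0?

Work shell by shell — for each n, count the (l, ml) pairs that satisfy ml ≠ 0:
n=2 → 2; n=3 → 6; n=4 → 12; n=5 → 20; n=6 → 30; n=7 → 42.
Orbitals: 2 + 6 + 12 + 20 + 30 + 42 = 112. Including both spin states (ms = ±1/2) gives 2 × 112 = 224 states.

224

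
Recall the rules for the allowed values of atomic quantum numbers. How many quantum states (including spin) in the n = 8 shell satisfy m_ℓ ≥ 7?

2

For n = 8, ℓ ranges over 0 … 7.
Per ℓ-value: ℓ=7 → 1.
Orbitals: 1. Each orbital carries two spin states, so 1 × 2 = 2 states.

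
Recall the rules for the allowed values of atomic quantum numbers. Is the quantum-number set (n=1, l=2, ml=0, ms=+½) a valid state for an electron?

The orbital quantum number must satisfy 0 ≤ l ≤ n−1. With n = 1 the allowed l values are 0, so l = 2 is out of range.

Not allowed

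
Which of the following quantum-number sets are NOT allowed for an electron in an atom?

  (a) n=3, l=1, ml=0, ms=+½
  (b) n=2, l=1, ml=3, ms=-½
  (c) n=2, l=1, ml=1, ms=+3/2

(b) and (c)

(b) has |ml| = 3 > l = 1, violating −l ≤ ml ≤ l.
(c) has ms = +3/2, but an electron's spin must be ±1/2.
The remaining set (a) satisfies all four rules.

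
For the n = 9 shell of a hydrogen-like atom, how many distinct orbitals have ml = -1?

8

Go through l = 0, …, 8 (the values permitted for n = 9).
Contributions: l=1 → 1; l=2 → 1; l=3 → 1; l=4 → 1; l=5 → 1; l=6 → 1; l=7 → 1; l=8 → 1.
Total orbitals: 1 + 1 + 1 + 1 + 1 + 1 + 1 + 1 = 8.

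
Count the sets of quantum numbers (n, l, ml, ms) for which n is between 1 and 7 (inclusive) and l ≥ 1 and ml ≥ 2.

Work shell by shell — for each n, count the (l, ml) pairs that satisfy l ≥ 1 and ml ≥ 2:
n=3 → 1; n=4 → 3; n=5 → 6; n=6 → 10; n=7 → 15.
Orbitals: 1 + 3 + 6 + 10 + 15 = 35. Including both spin states (ms = ±1/2) gives 2 × 35 = 70 states.

70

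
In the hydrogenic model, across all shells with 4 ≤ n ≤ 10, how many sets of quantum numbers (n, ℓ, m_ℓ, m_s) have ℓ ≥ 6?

Per-shell orbital counts meeting the constraint:
n=7 → 13; n=8 → 28; n=9 → 45; n=10 → 64.
Orbitals: 13 + 28 + 45 + 64 = 150. Including both spin states (m_s = ±1/2) gives 2 × 150 = 300 states.

300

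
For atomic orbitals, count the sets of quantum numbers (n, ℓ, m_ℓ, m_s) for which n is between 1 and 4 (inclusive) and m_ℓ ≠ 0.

40

Per-shell orbital counts meeting the constraint:
n=2 → 2; n=3 → 6; n=4 → 12.
Orbitals: 2 + 6 + 12 = 20. Including both spin states (m_s = ±1/2) gives 2 × 20 = 40 states.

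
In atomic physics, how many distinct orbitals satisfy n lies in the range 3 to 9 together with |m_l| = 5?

20

Go shell by shell, enumerating (l, m_l) with |m_l| = 5:
n=6 → 2; n=7 → 4; n=8 → 6; n=9 → 8.
Total orbitals: 2 + 4 + 6 + 8 = 20.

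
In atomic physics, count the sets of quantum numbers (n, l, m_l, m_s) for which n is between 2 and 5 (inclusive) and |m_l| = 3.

12

Work shell by shell — for each n, count the (l, m_l) pairs that satisfy |m_l| = 3:
n=4 → 2; n=5 → 4.
Orbitals: 2 + 4 = 6. Including both spin states (m_s = ±1/2) gives 2 × 6 = 12 states.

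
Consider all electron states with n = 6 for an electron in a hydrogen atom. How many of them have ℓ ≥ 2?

64

Orbitals with ℓ ≥ 2, by ℓ: ℓ=2 → 5; ℓ=3 → 7; ℓ=4 → 9; ℓ=5 → 11.
Orbitals: 5 + 7 + 9 + 11 = 32. Each orbital carries two spin states, so 32 × 2 = 64 states.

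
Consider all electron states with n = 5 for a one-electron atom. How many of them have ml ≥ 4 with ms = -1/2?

1

With n = 5 the allowed l are 0, 1, …, 4.
Orbitals with ml ≥ 4, by l: l=4 → 1.
Orbitals: 1. With ms fixed to a single value there is one state per orbital, giving 1 state.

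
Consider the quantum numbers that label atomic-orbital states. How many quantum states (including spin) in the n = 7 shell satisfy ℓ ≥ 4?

With n = 7 the allowed ℓ are 0, 1, …, 6.
Contributions: ℓ=4 → 9; ℓ=5 → 11; ℓ=6 → 13.
Orbitals: 9 + 11 + 13 = 33. Each orbital carries two spin states, so 33 × 2 = 66 states.

66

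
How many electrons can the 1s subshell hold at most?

2

A subshell with ℓ = 0 has 2ℓ+1 = 1 orbital, each holding 2 electrons (spin ±1/2), so 1 × 2 = 2.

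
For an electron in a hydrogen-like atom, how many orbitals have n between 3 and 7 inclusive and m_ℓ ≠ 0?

110

For each n in the range, tally the orbitals obeying m_ℓ ≠ 0:
n=3 → 6; n=4 → 12; n=5 → 20; n=6 → 30; n=7 → 42.
Total orbitals: 6 + 12 + 20 + 30 + 42 = 110.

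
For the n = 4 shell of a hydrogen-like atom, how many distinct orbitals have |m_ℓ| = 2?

4

With n = 4 the allowed ℓ are 0, 1, …, 3.
Orbitals with |m_ℓ| = 2, by ℓ: ℓ=2 → 2; ℓ=3 → 2.
Total orbitals: 2 + 2 = 4.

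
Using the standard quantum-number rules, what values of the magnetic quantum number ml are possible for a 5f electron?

The 5f subshell has l = 3, and ml takes every integer from −l to +l. With l = 3 that gives the 7 values -3, -2, -1, 0, 1, 2, 3.

-3, -2, -1, 0, 1, 2, 3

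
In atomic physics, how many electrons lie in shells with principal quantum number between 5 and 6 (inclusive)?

Shell n has n² orbitals: 5²=25 + 6²=36 = 61 orbitals.
Two spin states per orbital: 2 × 61 = 122 electrons.

122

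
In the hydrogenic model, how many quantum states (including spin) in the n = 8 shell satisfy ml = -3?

10

Go through l = 0, …, 7 (the values permitted for n = 8).
Orbitals with ml = -3, by l: l=3 → 1; l=4 → 1; l=5 → 1; l=6 → 1; l=7 → 1.
Orbitals: 1 + 1 + 1 + 1 + 1 = 5. Each orbital carries two spin states, so 5 × 2 = 10 states.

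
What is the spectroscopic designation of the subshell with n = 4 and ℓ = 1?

ℓ = 1 corresponds to the letter 'p', so the subshell is 4p.

4p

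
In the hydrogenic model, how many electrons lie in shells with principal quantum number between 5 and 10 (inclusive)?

Shell n has n² orbitals: 5²=25 + 6²=36 + 7²=49 + 8²=64 + 9²=81 + 10²=100 = 355 orbitals.
Two spin states per orbital: 2 × 355 = 710 electrons.

710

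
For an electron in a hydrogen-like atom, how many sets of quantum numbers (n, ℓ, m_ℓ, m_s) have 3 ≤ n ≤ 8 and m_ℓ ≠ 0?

Go shell by shell, enumerating (ℓ, m_ℓ) with m_ℓ ≠ 0:
n=3 → 6; n=4 → 12; n=5 → 20; n=6 → 30; n=7 → 42; n=8 → 56.
Orbitals: 6 + 12 + 20 + 30 + 42 + 56 = 166. Including both spin states (m_s = ±1/2) gives 2 × 166 = 332 states.

332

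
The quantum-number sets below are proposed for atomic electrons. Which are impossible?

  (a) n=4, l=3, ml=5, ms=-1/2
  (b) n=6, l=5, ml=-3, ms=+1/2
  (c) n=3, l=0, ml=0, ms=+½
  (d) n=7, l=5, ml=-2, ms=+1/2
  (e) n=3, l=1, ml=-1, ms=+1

(a) and (e)

(a) has |ml| = 5 > l = 3, violating −l ≤ ml ≤ l.
(e) has ms = +1, but an electron's spin must be ±1/2.
The remaining sets (b), (c), (d) satisfy all four rules.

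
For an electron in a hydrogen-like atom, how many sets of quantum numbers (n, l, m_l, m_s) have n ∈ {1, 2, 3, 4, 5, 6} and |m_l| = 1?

60

Work shell by shell — for each n, count the (l, m_l) pairs that satisfy |m_l| = 1:
n=2 → 2; n=3 → 4; n=4 → 6; n=5 → 8; n=6 → 10.
Orbitals: 2 + 4 + 6 + 8 + 10 = 30. Including both spin states (m_s = ±1/2) gives 2 × 30 = 60 states.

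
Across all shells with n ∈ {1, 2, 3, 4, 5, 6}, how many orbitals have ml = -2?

10

For each n in the range, tally the orbitals obeying ml = -2:
n=3 → 1; n=4 → 2; n=5 → 3; n=6 → 4.
Total orbitals: 1 + 2 + 3 + 4 = 10.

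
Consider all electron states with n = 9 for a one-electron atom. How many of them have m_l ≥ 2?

56

The n = 9 shell has l = 0 through 8; check each.
Orbitals with m_l ≥ 2, by l: l=2 → 1; l=3 → 2; l=4 → 3; l=5 → 4; l=6 → 5; l=7 → 6; l=8 → 7.
Orbitals: 1 + 2 + 3 + 4 + 5 + 6 + 7 = 28. Each orbital carries two spin states, so 28 × 2 = 56 states.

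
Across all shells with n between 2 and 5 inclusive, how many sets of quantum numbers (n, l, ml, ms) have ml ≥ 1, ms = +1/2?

20

Per-shell orbital counts meeting the constraint:
n=2 → 1; n=3 → 3; n=4 → 6; n=5 → 10.
Orbitals: 1 + 3 + 6 + 10 = 20. With ms fixed to +1/2 there is one state per orbital, so 20 states.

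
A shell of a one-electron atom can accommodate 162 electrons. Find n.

2n² = 162 ⇒ n² = 81 ⇒ n = 9.

n = 9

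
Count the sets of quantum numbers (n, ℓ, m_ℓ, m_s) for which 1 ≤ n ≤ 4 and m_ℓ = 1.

12

Count contributing orbitals for each principal shell:
n=2 → 1; n=3 → 2; n=4 → 3.
Orbitals: 1 + 2 + 3 = 6. Including both spin states (m_s = ±1/2) gives 2 × 6 = 12 states.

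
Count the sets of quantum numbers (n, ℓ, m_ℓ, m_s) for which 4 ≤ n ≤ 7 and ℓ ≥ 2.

Per-shell orbital counts meeting the constraint:
n=4 → 12; n=5 → 21; n=6 → 32; n=7 → 45.
Orbitals: 12 + 21 + 32 + 45 = 110. Including both spin states (m_s = ±1/2) gives 2 × 110 = 220 states.

220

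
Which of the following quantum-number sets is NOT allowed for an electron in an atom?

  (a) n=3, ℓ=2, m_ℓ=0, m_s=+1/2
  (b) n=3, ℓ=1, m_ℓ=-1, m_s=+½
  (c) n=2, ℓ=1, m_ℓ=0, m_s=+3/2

(c) has m_s = +3/2, but an electron's spin must be ±1/2.
The remaining sets (a), (b) satisfy all four rules.

(c)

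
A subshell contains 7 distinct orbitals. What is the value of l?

2l+1 = 7 gives l = 3.

l = 3 (f)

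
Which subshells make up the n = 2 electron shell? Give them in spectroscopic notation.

For n = 2, l runs from 0 to 1. In spectroscopic notation l = 0,1,2,… ↔ s,p,d,f,g,h,i, so the subshells are 2s, 2p.

2s, 2p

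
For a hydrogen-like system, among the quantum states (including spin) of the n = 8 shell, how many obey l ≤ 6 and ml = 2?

10

With n = 8 the allowed l are 0, 1, …, 7.
Per l-value: l=2 → 1; l=3 → 1; l=4 → 1; l=5 → 1; l=6 → 1.
Orbitals: 1 + 1 + 1 + 1 + 1 = 5. Each orbital carries two spin states, so 5 × 2 = 10 states.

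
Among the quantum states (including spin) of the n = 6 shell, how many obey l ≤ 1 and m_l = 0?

The n = 6 shell has l = 0 through 5; check each.
Orbitals with l ≤ 1 and m_l = 0, by l: l=0 → 1; l=1 → 1.
Orbitals: 1 + 1 = 2. Each orbital carries two spin states, so 2 × 2 = 4 states.

4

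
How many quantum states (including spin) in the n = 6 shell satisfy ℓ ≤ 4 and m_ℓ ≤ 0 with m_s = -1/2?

The n = 6 shell has ℓ = 0 through 5; check each.
The (ℓ, m_ℓ) pairs meeting ℓ ≤ 4 and m_ℓ ≤ 0 give: ℓ=0 → 1; ℓ=1 → 2; ℓ=2 → 3; ℓ=3 → 4; ℓ=4 → 5.
Orbitals: 1 + 2 + 3 + 4 + 5 = 15. With m_s fixed to a single value there is one state per orbital, giving 15 states.

15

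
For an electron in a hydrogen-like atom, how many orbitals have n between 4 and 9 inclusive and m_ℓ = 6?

6

For each n in the range, tally the orbitals obeying m_ℓ = 6:
n=7 → 1; n=8 → 2; n=9 → 3.
Total orbitals: 1 + 2 + 3 = 6.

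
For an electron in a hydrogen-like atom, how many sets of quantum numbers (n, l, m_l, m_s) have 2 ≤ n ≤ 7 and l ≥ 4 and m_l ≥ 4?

Go shell by shell, enumerating (l, m_l) with l ≥ 4 and m_l ≥ 4:
n=5 → 1; n=6 → 3; n=7 → 6.
Orbitals: 1 + 3 + 6 = 10. Including both spin states (m_s = ±1/2) gives 2 × 10 = 20 states.

20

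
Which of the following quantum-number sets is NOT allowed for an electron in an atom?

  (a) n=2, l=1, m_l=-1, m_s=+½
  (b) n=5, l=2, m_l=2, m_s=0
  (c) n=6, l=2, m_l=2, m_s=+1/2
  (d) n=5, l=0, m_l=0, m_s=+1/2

(b) has m_s = 0, but an electron's spin must be ±1/2.
The remaining sets (a), (c), (d) satisfy all four rules.

(b)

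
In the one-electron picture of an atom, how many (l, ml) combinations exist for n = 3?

The n = 3 shell contains n² = 3² = 9 orbitals.

9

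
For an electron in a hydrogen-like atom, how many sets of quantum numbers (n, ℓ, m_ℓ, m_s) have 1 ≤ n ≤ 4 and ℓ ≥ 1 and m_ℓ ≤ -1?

20

Per-shell orbital counts meeting the constraint:
n=2 → 1; n=3 → 3; n=4 → 6.
Orbitals: 1 + 3 + 6 = 10. Including both spin states (m_s = ±1/2) gives 2 × 10 = 20 states.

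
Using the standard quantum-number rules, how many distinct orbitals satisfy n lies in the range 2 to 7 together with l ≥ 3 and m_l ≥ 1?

40

Per-shell orbital counts meeting the constraint:
n=4 → 3; n=5 → 7; n=6 → 12; n=7 → 18.
Total orbitals: 3 + 7 + 12 + 18 = 40.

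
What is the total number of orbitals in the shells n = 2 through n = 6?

Shell n has n² orbitals: 2²=4 + 3²=9 + 4²=16 + 5²=25 + 6²=36 = 90 orbitals.

90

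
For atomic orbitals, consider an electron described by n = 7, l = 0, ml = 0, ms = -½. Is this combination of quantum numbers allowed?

Valid

n = 7 is a positive integer. l = 0 satisfies 0 ≤ l ≤ n−1 = 6. ml = 0 lies in the range −l … +l (here 0). ms = -1/2 is one of ±1/2.
All four constraints are satisfied.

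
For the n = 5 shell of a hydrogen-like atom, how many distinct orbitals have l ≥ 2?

21

The n = 5 shell has l = 0 through 4; check each.
The (l, m_l) pairs meeting l ≥ 2 give: l=2 → 5; l=3 → 7; l=4 → 9.
Total orbitals: 5 + 7 + 9 = 21.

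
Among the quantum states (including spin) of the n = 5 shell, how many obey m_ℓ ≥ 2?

Orbitals with m_ℓ ≥ 2, by ℓ: ℓ=2 → 1; ℓ=3 → 2; ℓ=4 → 3.
Orbitals: 1 + 2 + 3 = 6. Each orbital carries two spin states, so 6 × 2 = 12 states.

12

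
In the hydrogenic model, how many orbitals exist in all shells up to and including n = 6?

Total orbitals = 1² + 2² + 3² + 4² + 5² + 6² = 91.

91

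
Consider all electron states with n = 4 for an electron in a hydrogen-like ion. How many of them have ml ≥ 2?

6

With n = 4 the allowed l are 0, 1, …, 3.
Contributions: l=2 → 1; l=3 → 2.
Orbitals: 1 + 2 = 3. Each orbital carries two spin states, so 3 × 2 = 6 states.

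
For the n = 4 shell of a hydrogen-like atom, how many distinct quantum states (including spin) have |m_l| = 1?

The n = 4 shell has l = 0 through 3; check each.
Contributions: l=1 → 2; l=2 → 2; l=3 → 2.
Orbitals: 2 + 2 + 2 = 6. Each orbital carries two spin states, so 6 × 2 = 12 states.

12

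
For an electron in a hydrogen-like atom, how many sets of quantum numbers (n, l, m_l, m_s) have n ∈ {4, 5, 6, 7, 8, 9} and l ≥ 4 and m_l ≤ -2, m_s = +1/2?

65

Work shell by shell — for each n, count the (l, m_l) pairs that satisfy l ≥ 4 and m_l ≤ -2:
n=5 → 3; n=6 → 7; n=7 → 12; n=8 → 18; n=9 → 25.
Orbitals: 3 + 7 + 12 + 18 + 25 = 65. With m_s fixed to +1/2 there is one state per orbital, so 65 states.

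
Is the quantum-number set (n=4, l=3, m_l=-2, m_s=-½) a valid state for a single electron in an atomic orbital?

n = 4 is a positive integer. l = 3 satisfies 0 ≤ l ≤ n−1 = 3. m_l = -2 lies in the range −l … +l (here −3 … 3). m_s = -1/2 is one of ±1/2.
All four constraints are satisfied.

Allowed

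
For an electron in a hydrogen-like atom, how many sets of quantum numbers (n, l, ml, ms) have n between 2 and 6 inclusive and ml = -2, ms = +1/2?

10

Count contributing orbitals for each principal shell:
n=3 → 1; n=4 → 2; n=5 → 3; n=6 → 4.
Orbitals: 1 + 2 + 3 + 4 = 10. With ms fixed to +1/2 there is one state per orbital, so 10 states.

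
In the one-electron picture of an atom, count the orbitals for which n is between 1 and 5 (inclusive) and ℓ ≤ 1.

17

Count contributing orbitals for each principal shell:
n=1 → 1; n=2 → 4; n=3 → 4; n=4 → 4; n=5 → 4.
Total orbitals: 1 + 4 + 4 + 4 + 4 = 17.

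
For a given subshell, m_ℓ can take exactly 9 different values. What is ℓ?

ℓ = 4 (g)

m_ℓ ranges over 2ℓ+1 integers, so 2ℓ+1 = 9 ⇒ ℓ = 4.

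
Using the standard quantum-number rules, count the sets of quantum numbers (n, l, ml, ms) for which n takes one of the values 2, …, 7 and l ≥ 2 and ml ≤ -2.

70

Treat each shell separately and count matching orbitals:
n=3 → 1; n=4 → 3; n=5 → 6; n=6 → 10; n=7 → 15.
Orbitals: 1 + 3 + 6 + 10 + 15 = 35. Including both spin states (ms = ±1/2) gives 2 × 35 = 70 states.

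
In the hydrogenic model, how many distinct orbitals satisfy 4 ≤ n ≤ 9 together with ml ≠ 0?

Go shell by shell, enumerating (l, ml) with ml ≠ 0:
n=4 → 12; n=5 → 20; n=6 → 30; n=7 → 42; n=8 → 56; n=9 → 72.
Total orbitals: 12 + 20 + 30 + 42 + 56 + 72 = 232.

232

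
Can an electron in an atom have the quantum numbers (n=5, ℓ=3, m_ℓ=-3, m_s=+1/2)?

Yes

n = 5 is a positive integer. ℓ = 3 satisfies 0 ≤ ℓ ≤ n−1 = 4. m_ℓ = -3 lies in the range −ℓ … +ℓ (here −3 … 3). m_s = +1/2 is one of ±1/2.
All four constraints are satisfied.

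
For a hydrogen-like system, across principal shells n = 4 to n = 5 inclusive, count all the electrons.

Shell n has n² orbitals: 4²=16 + 5²=25 = 41 orbitals.
Two spin states per orbital: 2 × 41 = 82 electrons.

82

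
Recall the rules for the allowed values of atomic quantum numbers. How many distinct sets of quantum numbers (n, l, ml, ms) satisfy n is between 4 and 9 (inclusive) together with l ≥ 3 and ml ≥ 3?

Work shell by shell — for each n, count the (l, ml) pairs that satisfy l ≥ 3 and ml ≥ 3:
n=4 → 1; n=5 → 3; n=6 → 6; n=7 → 10; n=8 → 15; n=9 → 21.
Orbitals: 1 + 3 + 6 + 10 + 15 + 21 = 56. Including both spin states (ms = ±1/2) gives 2 × 56 = 112 states.

112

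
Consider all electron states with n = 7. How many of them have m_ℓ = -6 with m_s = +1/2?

1

For n = 7, ℓ ranges over 0 … 6.
Per ℓ-value: ℓ=6 → 1.
Orbitals: 1. With m_s fixed to a single value there is one state per orbital, giving 1 state.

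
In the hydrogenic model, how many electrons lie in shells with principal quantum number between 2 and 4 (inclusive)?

58

Shell n has n² orbitals: 2²=4 + 3²=9 + 4²=16 = 29 orbitals.
Two spin states per orbital: 2 × 29 = 58 electrons.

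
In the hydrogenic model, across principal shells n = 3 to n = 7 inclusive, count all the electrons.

270

Shell n has n² orbitals: 3²=9 + 4²=16 + 5²=25 + 6²=36 + 7²=49 = 135 orbitals.
Two spin states per orbital: 2 × 135 = 270 electrons.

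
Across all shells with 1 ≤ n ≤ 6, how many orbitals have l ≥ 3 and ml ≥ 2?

Work shell by shell — for each n, count the (l, ml) pairs that satisfy l ≥ 3 and ml ≥ 2:
n=4 → 2; n=5 → 5; n=6 → 9.
Total orbitals: 2 + 5 + 9 = 16.

16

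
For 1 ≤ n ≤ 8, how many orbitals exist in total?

204

Total orbitals = 1² + 2² + 3² + 4² + 5² + 6² + 7² + 8² = 204.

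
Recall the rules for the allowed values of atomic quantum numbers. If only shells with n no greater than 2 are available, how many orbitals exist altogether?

5

Total orbitals = 1² + 2² = 5.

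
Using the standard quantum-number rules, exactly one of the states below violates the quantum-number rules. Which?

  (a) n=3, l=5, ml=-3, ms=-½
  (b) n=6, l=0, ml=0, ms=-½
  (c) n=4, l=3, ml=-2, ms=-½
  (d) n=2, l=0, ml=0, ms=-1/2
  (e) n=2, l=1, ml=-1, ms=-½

(a) has l = 5 ≥ n = 3, violating 0 ≤ l ≤ n−1.
The remaining sets (b), (c), (d), (e) satisfy all four rules.

(a)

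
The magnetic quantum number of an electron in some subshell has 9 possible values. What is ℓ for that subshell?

ℓ = 4 (g)

m_ℓ ranges over 2ℓ+1 integers, so 2ℓ+1 = 9 ⇒ ℓ = 4.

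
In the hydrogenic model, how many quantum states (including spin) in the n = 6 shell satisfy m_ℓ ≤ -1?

30

For n = 6, ℓ ranges over 0 … 5.
Orbitals with m_ℓ ≤ -1, by ℓ: ℓ=1 → 1; ℓ=2 → 2; ℓ=3 → 3; ℓ=4 → 4; ℓ=5 → 5.
Orbitals: 1 + 2 + 3 + 4 + 5 = 15. Each orbital carries two spin states, so 15 × 2 = 30 states.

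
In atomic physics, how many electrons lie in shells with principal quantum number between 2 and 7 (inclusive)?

278

Shell n has n² orbitals: 2²=4 + 3²=9 + 4²=16 + 5²=25 + 6²=36 + 7²=49 = 139 orbitals.
Two spin states per orbital: 2 × 139 = 278 electrons.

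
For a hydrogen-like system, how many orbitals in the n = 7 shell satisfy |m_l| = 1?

12

Orbitals with |m_l| = 1, by l: l=1 → 2; l=2 → 2; l=3 → 2; l=4 → 2; l=5 → 2; l=6 → 2.
Total orbitals: 2 + 2 + 2 + 2 + 2 + 2 = 12.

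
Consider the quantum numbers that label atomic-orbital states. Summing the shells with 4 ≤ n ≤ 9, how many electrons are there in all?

542

Shell n has n² orbitals: 4²=16 + 5²=25 + 6²=36 + 7²=49 + 8²=64 + 9²=81 = 271 orbitals.
Two spin states per orbital: 2 × 271 = 542 electrons.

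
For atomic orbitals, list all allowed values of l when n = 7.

0, 1, 2, 3, 4, 5, 6

l is an integer with 0 ≤ l ≤ n−1, so for n = 7: l = 0, 1, 2, 3, 4, 5, 6.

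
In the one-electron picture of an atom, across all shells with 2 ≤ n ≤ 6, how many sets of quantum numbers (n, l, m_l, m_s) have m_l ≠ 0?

Work shell by shell — for each n, count the (l, m_l) pairs that satisfy m_l ≠ 0:
n=2 → 2; n=3 → 6; n=4 → 12; n=5 → 20; n=6 → 30.
Orbitals: 2 + 6 + 12 + 20 + 30 = 70. Including both spin states (m_s = ±1/2) gives 2 × 70 = 140 states.

140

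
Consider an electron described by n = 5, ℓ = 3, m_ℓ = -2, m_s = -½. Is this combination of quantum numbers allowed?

Valid

n = 5 is a positive integer. ℓ = 3 satisfies 0 ≤ ℓ ≤ n−1 = 4. m_ℓ = -2 lies in the range −ℓ … +ℓ (here −3 … 3). m_s = -1/2 is one of ±1/2.
All four constraints are satisfied.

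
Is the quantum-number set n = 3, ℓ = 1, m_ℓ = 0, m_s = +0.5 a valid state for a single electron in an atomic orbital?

Valid

n = 3 is a positive integer. ℓ = 1 satisfies 0 ≤ ℓ ≤ n−1 = 2. m_ℓ = 0 lies in the range −ℓ … +ℓ (here −1 … 1). m_s = +1/2 is one of ±1/2.
All four constraints are satisfied.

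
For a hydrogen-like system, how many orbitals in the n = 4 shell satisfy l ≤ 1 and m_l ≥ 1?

The n = 4 shell has l = 0 through 3; check each.
Per l-value: l=1 → 1.
Total orbitals: 1.

1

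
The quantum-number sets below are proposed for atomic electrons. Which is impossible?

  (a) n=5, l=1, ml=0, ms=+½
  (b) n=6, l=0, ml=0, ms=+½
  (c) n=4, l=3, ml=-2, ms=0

(c)

(c) has ms = 0, but an electron's spin must be ±1/2.
The remaining sets (a), (b) satisfy all four rules.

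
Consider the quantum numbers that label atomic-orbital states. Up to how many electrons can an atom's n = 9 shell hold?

162

A shell holds 2n² electrons: 2 × 9² = 2 × 81 = 162.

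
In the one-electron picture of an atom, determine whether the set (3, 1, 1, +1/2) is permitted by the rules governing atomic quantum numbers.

n = 3 is a positive integer. l = 1 satisfies 0 ≤ l ≤ n−1 = 2. ml = 1 lies in the range −l … +l (here −1 … 1). ms = +1/2 is one of ±1/2.
All four constraints are satisfied.

Valid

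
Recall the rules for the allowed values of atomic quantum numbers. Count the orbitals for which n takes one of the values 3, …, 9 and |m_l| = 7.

6

Go shell by shell, enumerating (l, m_l) with |m_l| = 7:
n=8 → 2; n=9 → 4.
Total orbitals: 2 + 4 = 6.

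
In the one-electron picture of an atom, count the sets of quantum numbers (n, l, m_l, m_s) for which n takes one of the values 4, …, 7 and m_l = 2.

28

For each n in the range, tally the orbitals obeying m_l = 2:
n=4 → 2; n=5 → 3; n=6 → 4; n=7 → 5.
Orbitals: 2 + 3 + 4 + 5 = 14. Including both spin states (m_s = ±1/2) gives 2 × 14 = 28 states.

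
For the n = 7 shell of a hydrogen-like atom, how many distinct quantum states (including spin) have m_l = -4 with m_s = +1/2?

3

The n = 7 shell has l = 0 through 6; check each.
Orbitals with m_l = -4, by l: l=4 → 1; l=5 → 1; l=6 → 1.
Orbitals: 1 + 1 + 1 = 3. With m_s fixed to a single value there is one state per orbital, giving 3 states.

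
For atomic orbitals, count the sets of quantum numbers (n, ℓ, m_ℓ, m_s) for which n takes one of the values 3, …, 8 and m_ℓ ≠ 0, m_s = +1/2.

Per-shell orbital counts meeting the constraint:
n=3 → 6; n=4 → 12; n=5 → 20; n=6 → 30; n=7 → 42; n=8 → 56.
Orbitals: 6 + 12 + 20 + 30 + 42 + 56 = 166. With m_s fixed to +1/2 there is one state per orbital, so 166 states.

166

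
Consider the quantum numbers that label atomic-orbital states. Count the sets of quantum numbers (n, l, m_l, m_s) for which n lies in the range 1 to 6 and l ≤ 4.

Per-shell orbital counts meeting the constraint:
n=1 → 1; n=2 → 4; n=3 → 9; n=4 → 16; n=5 → 25; n=6 → 25.
Orbitals: 1 + 4 + 9 + 16 + 25 + 25 = 80. Including both spin states (m_s = ±1/2) gives 2 × 80 = 160 states.

160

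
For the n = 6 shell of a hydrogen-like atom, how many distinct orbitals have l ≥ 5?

11

Go through l = 0, …, 5 (the values permitted for n = 6).
Orbitals with l ≥ 5, by l: l=5 → 11.
Total orbitals: 11.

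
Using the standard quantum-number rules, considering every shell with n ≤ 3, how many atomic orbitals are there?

Total orbitals = 1² + 2² + 3² = 14.

14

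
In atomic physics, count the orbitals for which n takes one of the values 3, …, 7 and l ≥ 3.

90

Work shell by shell — for each n, count the (l, m_l) pairs that satisfy l ≥ 3:
n=4 → 7; n=5 → 16; n=6 → 27; n=7 → 40.
Total orbitals: 7 + 16 + 27 + 40 = 90.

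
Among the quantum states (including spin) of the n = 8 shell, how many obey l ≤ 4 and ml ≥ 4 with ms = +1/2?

1

Go through l = 0, …, 7 (the values permitted for n = 8).
Contributions: l=4 → 1.
Orbitals: 1. With ms fixed to a single value there is one state per orbital, giving 1 state.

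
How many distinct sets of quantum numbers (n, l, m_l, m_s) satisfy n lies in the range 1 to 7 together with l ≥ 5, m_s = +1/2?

Go shell by shell, enumerating (l, m_l) with l ≥ 5:
n=6 → 11; n=7 → 24.
Orbitals: 11 + 24 = 35. With m_s fixed to +1/2 there is one state per orbital, so 35 states.

35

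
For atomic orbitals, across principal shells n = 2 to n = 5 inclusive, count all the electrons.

Shell n has n² orbitals: 2²=4 + 3²=9 + 4²=16 + 5²=25 = 54 orbitals.
Two spin states per orbital: 2 × 54 = 108 electrons.

108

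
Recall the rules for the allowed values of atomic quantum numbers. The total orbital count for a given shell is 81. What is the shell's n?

n = 9

n² = 81 ⇒ n = 9.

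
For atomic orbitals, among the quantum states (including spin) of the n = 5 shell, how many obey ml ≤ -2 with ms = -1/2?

6

Go through l = 0, …, 4 (the values permitted for n = 5).
Per l-value: l=2 → 1; l=3 → 2; l=4 → 3.
Orbitals: 1 + 2 + 3 = 6. With ms fixed to a single value there is one state per orbital, giving 6 states.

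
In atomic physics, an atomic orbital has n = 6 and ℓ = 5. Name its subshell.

ℓ = 5 corresponds to the letter 'h', so the subshell is 6h.

6h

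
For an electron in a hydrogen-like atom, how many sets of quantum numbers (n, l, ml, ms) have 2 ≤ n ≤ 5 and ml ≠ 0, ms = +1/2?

Go shell by shell, enumerating (l, ml) with ml ≠ 0:
n=2 → 2; n=3 → 6; n=4 → 12; n=5 → 20.
Orbitals: 2 + 6 + 12 + 20 = 40. With ms fixed to +1/2 there is one state per orbital, so 40 states.

40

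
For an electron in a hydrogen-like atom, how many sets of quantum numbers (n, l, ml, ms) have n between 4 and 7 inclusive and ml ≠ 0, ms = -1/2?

104

Treat each shell separately and count matching orbitals:
n=4 → 12; n=5 → 20; n=6 → 30; n=7 → 42.
Orbitals: 12 + 20 + 30 + 42 = 104. With ms fixed to -1/2 there is one state per orbital, so 104 states.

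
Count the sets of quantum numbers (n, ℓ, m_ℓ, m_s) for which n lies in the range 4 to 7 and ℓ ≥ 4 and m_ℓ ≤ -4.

Count contributing orbitals for each principal shell:
n=5 → 1; n=6 → 3; n=7 → 6.
Orbitals: 1 + 3 + 6 = 10. Including both spin states (m_s = ±1/2) gives 2 × 10 = 20 states.

20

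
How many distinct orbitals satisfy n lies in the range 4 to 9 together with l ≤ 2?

54

Work shell by shell — for each n, count the (l, m_l) pairs that satisfy l ≤ 2:
n=4 → 9; n=5 → 9; n=6 → 9; n=7 → 9; n=8 → 9; n=9 → 9.
Total orbitals: 9 + 9 + 9 + 9 + 9 + 9 = 54.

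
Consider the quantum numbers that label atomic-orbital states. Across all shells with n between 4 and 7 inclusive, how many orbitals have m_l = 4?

6

Count contributing orbitals for each principal shell:
n=5 → 1; n=6 → 2; n=7 → 3.
Total orbitals: 1 + 2 + 3 = 6.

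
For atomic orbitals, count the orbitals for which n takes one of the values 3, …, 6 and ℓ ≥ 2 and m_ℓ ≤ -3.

Per-shell orbital counts meeting the constraint:
n=4 → 1; n=5 → 3; n=6 → 6.
Total orbitals: 1 + 3 + 6 = 10.

10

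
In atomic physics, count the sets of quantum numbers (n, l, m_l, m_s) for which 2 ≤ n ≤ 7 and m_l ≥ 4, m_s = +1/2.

10

Work shell by shell — for each n, count the (l, m_l) pairs that satisfy m_l ≥ 4:
n=5 → 1; n=6 → 3; n=7 → 6.
Orbitals: 1 + 3 + 6 = 10. With m_s fixed to +1/2 there is one state per orbital, so 10 states.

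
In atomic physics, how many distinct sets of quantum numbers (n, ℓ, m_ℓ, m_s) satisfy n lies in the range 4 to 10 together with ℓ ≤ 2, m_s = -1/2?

Work shell by shell — for each n, count the (ℓ, m_ℓ) pairs that satisfy ℓ ≤ 2:
n=4 → 9; n=5 → 9; n=6 → 9; n=7 → 9; n=8 → 9; n=9 → 9; n=10 → 9.
Orbitals: 9 + 9 + 9 + 9 + 9 + 9 + 9 = 63. With m_s fixed to -1/2 there is one state per orbital, so 63 states.

63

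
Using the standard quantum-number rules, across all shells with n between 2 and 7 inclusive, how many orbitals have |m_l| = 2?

Count contributing orbitals for each principal shell:
n=3 → 2; n=4 → 4; n=5 → 6; n=6 → 8; n=7 → 10.
Total orbitals: 2 + 4 + 6 + 8 + 10 = 30.

30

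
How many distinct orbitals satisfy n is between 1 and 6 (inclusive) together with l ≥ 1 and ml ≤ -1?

35

Count contributing orbitals for each principal shell:
n=2 → 1; n=3 → 3; n=4 → 6; n=5 → 10; n=6 → 15.
Total orbitals: 1 + 3 + 6 + 10 + 15 = 35.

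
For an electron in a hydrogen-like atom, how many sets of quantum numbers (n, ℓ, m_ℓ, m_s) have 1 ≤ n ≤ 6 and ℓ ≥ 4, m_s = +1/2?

29

Work shell by shell — for each n, count the (ℓ, m_ℓ) pairs that satisfy ℓ ≥ 4:
n=5 → 9; n=6 → 20.
Orbitals: 9 + 20 = 29. With m_s fixed to +1/2 there is one state per orbital, so 29 states.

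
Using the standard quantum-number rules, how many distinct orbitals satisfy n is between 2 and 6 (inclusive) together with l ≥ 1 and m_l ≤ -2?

Count contributing orbitals for each principal shell:
n=3 → 1; n=4 → 3; n=5 → 6; n=6 → 10.
Total orbitals: 1 + 3 + 6 + 10 = 20.

20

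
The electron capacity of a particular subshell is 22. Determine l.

2(2l+1) = 22 ⇒ 2l+1 = 11 ⇒ l = 5.

l = 5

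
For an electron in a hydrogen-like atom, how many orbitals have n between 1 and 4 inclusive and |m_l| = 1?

Count contributing orbitals for each principal shell:
n=2 → 2; n=3 → 4; n=4 → 6.
Total orbitals: 2 + 4 + 6 = 12.

12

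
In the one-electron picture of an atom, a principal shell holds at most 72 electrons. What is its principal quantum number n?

2n² = 72 ⇒ n² = 36 ⇒ n = 6.

n = 6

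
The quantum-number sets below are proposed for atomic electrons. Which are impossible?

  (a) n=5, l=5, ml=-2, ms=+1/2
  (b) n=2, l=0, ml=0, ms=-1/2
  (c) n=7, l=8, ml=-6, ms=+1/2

(a) has l = 5 ≥ n = 5, violating 0 ≤ l ≤ n−1.
(c) has l = 8 ≥ n = 7, violating 0 ≤ l ≤ n−1.
The remaining set (b) satisfies all four rules.

(a) and (c)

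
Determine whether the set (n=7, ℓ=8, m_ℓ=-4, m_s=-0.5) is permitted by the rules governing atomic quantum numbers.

Not allowed

The orbital quantum number must satisfy 0 ≤ ℓ ≤ n−1. With n = 7 the allowed ℓ values are 0, 1, 2, 3, 4, 5, 6, so ℓ = 8 is out of range.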